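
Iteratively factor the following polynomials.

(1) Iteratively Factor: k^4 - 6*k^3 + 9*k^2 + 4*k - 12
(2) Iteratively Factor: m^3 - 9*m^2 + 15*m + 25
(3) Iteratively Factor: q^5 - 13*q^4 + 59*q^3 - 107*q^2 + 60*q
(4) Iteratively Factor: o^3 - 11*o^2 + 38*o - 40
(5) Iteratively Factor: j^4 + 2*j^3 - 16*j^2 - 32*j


(1) = (k - 3)*(k^3 - 3*k^2 + 4) = (k - 3)*(k + 1)*(k^2 - 4*k + 4) = (k - 3)*(k - 2)*(k + 1)*(k - 2)
(2) = (m + 1)*(m^2 - 10*m + 25) = (m - 5)*(m + 1)*(m - 5)
(3) = (q)*(q^4 - 13*q^3 + 59*q^2 - 107*q + 60) = q*(q - 1)*(q^3 - 12*q^2 + 47*q - 60) = q*(q - 3)*(q - 1)*(q^2 - 9*q + 20) = q*(q - 4)*(q - 3)*(q - 1)*(q - 5)
(4) = (o - 5)*(o^2 - 6*o + 8) = (o - 5)*(o - 2)*(o - 4)
(5) = (j + 2)*(j^3 - 16*j) = j*(j + 2)*(j^2 - 16) = j*(j + 2)*(j + 4)*(j - 4)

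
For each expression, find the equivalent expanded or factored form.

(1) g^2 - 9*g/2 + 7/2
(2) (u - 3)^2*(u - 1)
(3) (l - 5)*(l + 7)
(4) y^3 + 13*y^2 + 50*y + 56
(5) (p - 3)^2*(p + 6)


(1) = (g - 7/2)*(g - 1)
(2) = u^3 - 7*u^2 + 15*u - 9
(3) = l^2 + 2*l - 35
(4) = (y + 2)*(y + 4)*(y + 7)
(5) = p^3 - 27*p + 54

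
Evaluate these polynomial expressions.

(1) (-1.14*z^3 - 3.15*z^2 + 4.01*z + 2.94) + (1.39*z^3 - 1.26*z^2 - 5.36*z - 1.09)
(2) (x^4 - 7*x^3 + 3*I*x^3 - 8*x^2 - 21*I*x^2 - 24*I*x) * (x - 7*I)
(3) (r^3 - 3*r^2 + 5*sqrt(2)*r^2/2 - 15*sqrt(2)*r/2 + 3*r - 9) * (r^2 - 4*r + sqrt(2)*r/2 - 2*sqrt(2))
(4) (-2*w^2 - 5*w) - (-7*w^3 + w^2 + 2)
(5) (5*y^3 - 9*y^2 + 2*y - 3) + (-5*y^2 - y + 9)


(1) = 0.25*z^3 - 4.41*z^2 - 1.35*z + 1.85
(2) = x^5 - 7*x^4 - 4*I*x^4 + 13*x^3 + 28*I*x^3 - 147*x^2 + 32*I*x^2 - 168*x
(3) = r^5 - 7*r^4 + 3*sqrt(2)*r^4 - 21*sqrt(2)*r^3 + 35*r^3/2 - 77*r^2/2 + 75*sqrt(2)*r^2/2 - 21*sqrt(2)*r/2 + 66*r + 18*sqrt(2)
(4) = 7*w^3 - 3*w^2 - 5*w - 2
(5) = 5*y^3 - 14*y^2 + y + 6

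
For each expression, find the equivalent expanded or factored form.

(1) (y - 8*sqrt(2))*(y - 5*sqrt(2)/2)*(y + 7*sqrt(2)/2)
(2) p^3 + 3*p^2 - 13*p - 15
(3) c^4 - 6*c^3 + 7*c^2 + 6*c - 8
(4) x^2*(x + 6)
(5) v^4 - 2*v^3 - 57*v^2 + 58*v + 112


(1) = y^3 - 7*sqrt(2)*y^2 - 67*y/2 + 140*sqrt(2)
(2) = (p - 3)*(p + 1)*(p + 5)
(3) = (c - 4)*(c - 2)*(c - 1)*(c + 1)
(4) = x^3 + 6*x^2
(5) = (v - 8)*(v - 2)*(v + 1)*(v + 7)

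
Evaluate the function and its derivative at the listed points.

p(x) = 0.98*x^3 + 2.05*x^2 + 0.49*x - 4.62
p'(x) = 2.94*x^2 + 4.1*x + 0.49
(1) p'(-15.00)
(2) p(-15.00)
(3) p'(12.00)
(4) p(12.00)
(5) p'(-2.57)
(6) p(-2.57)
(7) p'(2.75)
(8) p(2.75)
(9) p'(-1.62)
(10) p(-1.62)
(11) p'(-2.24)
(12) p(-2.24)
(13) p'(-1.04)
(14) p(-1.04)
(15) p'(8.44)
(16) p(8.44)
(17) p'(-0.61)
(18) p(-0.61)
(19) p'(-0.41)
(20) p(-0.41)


(1) = 600.49
(2) = -2858.22
(3) = 473.05
(4) = 1989.90
(5) = 9.37
(6) = -8.97
(7) = 34.00
(8) = 32.61
(9) = 1.56
(10) = -4.20
(11) = 6.06
(12) = -6.45
(13) = -0.59
(14) = -4.01
(15) = 244.52
(16) = 734.73
(17) = -0.92
(18) = -4.38
(19) = -0.70
(20) = -4.54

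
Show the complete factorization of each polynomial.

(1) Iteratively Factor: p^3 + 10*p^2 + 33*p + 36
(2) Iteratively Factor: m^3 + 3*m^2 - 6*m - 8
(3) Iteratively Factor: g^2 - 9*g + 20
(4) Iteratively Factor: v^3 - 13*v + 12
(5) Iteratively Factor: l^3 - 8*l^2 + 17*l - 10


(1) = (p + 4)*(p^2 + 6*p + 9) = (p + 3)*(p + 4)*(p + 3)
(2) = (m + 1)*(m^2 + 2*m - 8) = (m - 2)*(m + 1)*(m + 4)
(3) = (g - 5)*(g - 4)
(4) = (v - 1)*(v^2 + v - 12) = (v - 1)*(v + 4)*(v - 3)
(5) = (l - 5)*(l^2 - 3*l + 2) = (l - 5)*(l - 1)*(l - 2)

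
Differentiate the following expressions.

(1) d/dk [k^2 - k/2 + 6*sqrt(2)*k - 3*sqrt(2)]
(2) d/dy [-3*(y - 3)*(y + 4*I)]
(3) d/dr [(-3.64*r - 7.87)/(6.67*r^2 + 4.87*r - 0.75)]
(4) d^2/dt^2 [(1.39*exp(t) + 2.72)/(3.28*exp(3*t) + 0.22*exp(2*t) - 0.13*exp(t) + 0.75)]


(1) = 2*k - 1/2 + 6*sqrt(2)
(2) = -6*y + 9 - 12*I
(3) = (24.2788*r^2 + 104.9858*r + 41.0569)/(44.4889*r^4 + 64.9658*r^3 + 13.7119*r^2 - 7.305*r + 0.5625)
(4) = (59.816704*exp(6*t) + 266.374704*exp(5*t) + 24.028332*exp(4*t) - 46.20547*exp(3*t) - 61.830276*exp(2*t) - 1.613707*exp(t) + 1.047075)*exp(t)/(35.287552*exp(9*t) + 7.100544*exp(8*t) - 3.71952*exp(7*t) + 23.6542*exp(6*t) + 3.39462*exp(5*t) - 1.798746*exp(4*t) + 5.404103*exp(3*t) + 0.409275*exp(2*t) - 0.219375*exp(t) + 0.421875)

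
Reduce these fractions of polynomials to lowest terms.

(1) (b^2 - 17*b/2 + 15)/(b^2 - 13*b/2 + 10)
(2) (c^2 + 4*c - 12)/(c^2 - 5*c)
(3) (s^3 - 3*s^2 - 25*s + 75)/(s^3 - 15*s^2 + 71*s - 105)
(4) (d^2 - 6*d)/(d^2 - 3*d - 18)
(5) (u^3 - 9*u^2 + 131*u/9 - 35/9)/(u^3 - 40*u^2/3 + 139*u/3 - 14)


(1) = (b - 6)/(b - 4)
(2) = (c^2 + 4*c - 12)/(c^2 - 5*c)
(3) = (s + 5)/(s - 7)
(4) = d/(d + 3)
(5) = (3*u - 5)/(3*u - 18)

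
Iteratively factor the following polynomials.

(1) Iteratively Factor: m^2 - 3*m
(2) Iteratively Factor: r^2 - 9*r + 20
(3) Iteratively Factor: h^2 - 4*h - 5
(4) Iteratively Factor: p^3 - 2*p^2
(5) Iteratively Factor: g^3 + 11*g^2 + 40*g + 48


(1) = (m)*(m - 3)
(2) = (r - 4)*(r - 5)
(3) = (h + 1)*(h - 5)
(4) = (p)*(p^2 - 2*p) = p^2*(p - 2)
(5) = (g + 4)*(g^2 + 7*g + 12) = (g + 3)*(g + 4)*(g + 4)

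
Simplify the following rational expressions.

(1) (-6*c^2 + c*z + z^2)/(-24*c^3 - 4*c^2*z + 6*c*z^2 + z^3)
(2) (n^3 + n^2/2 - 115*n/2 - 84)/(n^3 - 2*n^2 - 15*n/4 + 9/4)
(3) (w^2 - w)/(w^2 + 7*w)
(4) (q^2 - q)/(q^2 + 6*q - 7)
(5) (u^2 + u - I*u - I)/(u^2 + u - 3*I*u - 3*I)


(1) = (3*c + z)/(12*c^2 + 8*c*z + z^2)
(2) = (2*n^2 - 2*n - 112)/(2*n^2 - 7*n + 3)
(3) = (w - 1)/(w + 7)
(4) = q/(q + 7)
(5) = (u - I)/(u - 3*I)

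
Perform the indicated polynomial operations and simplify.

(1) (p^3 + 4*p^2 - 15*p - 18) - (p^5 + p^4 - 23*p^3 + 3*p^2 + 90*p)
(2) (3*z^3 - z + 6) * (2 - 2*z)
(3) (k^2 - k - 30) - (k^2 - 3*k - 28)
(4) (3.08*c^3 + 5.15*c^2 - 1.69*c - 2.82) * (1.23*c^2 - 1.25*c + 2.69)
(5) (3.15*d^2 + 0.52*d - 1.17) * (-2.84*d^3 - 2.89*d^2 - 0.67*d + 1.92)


(1) = -p^5 - p^4 + 24*p^3 + p^2 - 105*p - 18
(2) = -6*z^4 + 6*z^3 + 2*z^2 - 14*z + 12
(3) = 2*k - 2
(4) = 3.7884*c^5 + 2.4845*c^4 - 0.231*c^3 + 12.4974*c^2 - 1.0211*c - 7.5858
(5) = -8.946*d^5 - 10.5803*d^4 - 0.2905*d^3 + 9.0809*d^2 + 1.7823*d - 2.2464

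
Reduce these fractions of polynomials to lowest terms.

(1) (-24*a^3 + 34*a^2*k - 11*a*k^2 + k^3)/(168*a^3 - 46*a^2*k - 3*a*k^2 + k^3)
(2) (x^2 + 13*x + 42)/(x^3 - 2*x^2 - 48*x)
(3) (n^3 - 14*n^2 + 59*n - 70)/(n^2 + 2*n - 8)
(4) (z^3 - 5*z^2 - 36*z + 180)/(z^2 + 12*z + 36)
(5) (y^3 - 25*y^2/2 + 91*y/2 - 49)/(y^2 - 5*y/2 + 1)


(1) = (-a + k)/(7*a + k)
(2) = (x + 7)/(x^2 - 8*x)
(3) = (n^2 - 12*n + 35)/(n + 4)
(4) = (z^2 - 11*z + 30)/(z + 6)
(5) = (2*y^2 - 21*y + 49)/(2*y - 1)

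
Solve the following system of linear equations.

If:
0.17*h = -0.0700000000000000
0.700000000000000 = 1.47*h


Then:
No Solution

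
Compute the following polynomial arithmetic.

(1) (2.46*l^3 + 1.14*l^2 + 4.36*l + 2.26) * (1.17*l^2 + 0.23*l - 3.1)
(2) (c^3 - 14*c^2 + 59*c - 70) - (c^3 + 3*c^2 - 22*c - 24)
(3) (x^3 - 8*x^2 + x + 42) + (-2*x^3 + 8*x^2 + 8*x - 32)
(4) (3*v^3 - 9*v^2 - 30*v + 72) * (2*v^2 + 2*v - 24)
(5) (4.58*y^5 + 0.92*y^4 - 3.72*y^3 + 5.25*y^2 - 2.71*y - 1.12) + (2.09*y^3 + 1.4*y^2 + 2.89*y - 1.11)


(1) = 2.8782*l^5 + 1.8996*l^4 - 2.2626*l^3 + 0.113*l^2 - 12.9962*l - 7.006
(2) = -17*c^2 + 81*c - 46
(3) = -x^3 + 9*x + 10
(4) = 6*v^5 - 12*v^4 - 150*v^3 + 300*v^2 + 864*v - 1728
(5) = 4.58*y^5 + 0.92*y^4 - 1.63*y^3 + 6.65*y^2 + 0.18*y - 2.23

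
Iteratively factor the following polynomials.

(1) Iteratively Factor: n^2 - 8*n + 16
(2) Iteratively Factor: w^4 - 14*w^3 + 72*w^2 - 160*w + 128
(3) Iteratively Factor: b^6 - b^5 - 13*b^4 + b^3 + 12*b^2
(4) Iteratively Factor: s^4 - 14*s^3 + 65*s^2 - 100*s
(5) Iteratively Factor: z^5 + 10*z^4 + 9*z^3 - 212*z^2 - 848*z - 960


(1) = (n - 4)*(n - 4)
(2) = (w - 4)*(w^3 - 10*w^2 + 32*w - 32) = (w - 4)^2*(w^2 - 6*w + 8) = (w - 4)^3*(w - 2)
(3) = (b)*(b^5 - b^4 - 13*b^3 + b^2 + 12*b) = b*(b + 1)*(b^4 - 2*b^3 - 11*b^2 + 12*b) = b*(b - 1)*(b + 1)*(b^3 - b^2 - 12*b) = b^2*(b - 1)*(b + 1)*(b^2 - b - 12) = b^2*(b - 1)*(b + 1)*(b + 3)*(b - 4)
(4) = (s - 4)*(s^3 - 10*s^2 + 25*s) = s*(s - 4)*(s^2 - 10*s + 25) = s*(s - 5)*(s - 4)*(s - 5)
(5) = (z - 5)*(z^4 + 15*z^3 + 84*z^2 + 208*z + 192) = (z - 5)*(z + 4)*(z^3 + 11*z^2 + 40*z + 48) = (z - 5)*(z + 4)^2*(z^2 + 7*z + 12) = (z - 5)*(z + 4)^3*(z + 3)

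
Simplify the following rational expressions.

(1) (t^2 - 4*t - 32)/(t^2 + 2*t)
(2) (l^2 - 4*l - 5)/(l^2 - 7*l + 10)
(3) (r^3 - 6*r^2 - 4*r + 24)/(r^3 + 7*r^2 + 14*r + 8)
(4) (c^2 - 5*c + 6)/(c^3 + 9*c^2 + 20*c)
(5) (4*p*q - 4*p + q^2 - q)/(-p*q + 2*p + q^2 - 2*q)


(1) = (t^2 - 4*t - 32)/(t^2 + 2*t)
(2) = (l + 1)/(l - 2)
(3) = (r^2 - 8*r + 12)/(r^2 + 5*r + 4)
(4) = (c^2 - 5*c + 6)/(c^3 + 9*c^2 + 20*c)
(5) = (-4*p*q + 4*p - q^2 + q)/(p*q - 2*p - q^2 + 2*q)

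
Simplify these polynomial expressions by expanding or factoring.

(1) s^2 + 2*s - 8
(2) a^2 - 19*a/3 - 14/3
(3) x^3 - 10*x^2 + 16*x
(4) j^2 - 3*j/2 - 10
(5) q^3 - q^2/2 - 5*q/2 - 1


(1) = (s - 2)*(s + 4)
(2) = (a - 7)*(a + 2/3)
(3) = x*(x - 8)*(x - 2)
(4) = (j - 4)*(j + 5/2)
(5) = (q - 2)*(q + 1/2)*(q + 1)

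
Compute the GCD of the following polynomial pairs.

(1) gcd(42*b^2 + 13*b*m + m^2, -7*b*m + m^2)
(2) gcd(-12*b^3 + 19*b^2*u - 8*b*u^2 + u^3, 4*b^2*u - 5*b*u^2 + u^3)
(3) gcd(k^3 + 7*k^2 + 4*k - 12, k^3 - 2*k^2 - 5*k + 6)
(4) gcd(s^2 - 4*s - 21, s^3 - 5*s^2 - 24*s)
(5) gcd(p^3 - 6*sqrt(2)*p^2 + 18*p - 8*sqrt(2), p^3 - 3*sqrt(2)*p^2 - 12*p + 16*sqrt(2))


(1) = gcd((6*b + m)*(7*b + m), m*(-7*b + m)) = 1
(2) = gcd((-4*b + u)*(-3*b + u)*(-b + u), u*(-4*b + u)*(-b + u)) = 4*b^2 - 5*b*u + u^2
(3) = gcd((k - 1)*(k + 2)*(k + 6), (k - 3)*(k - 1)*(k + 2)) = k^2 + k - 2
(4) = s + 3
(5) = p^2 - 5*sqrt(2)*p + 8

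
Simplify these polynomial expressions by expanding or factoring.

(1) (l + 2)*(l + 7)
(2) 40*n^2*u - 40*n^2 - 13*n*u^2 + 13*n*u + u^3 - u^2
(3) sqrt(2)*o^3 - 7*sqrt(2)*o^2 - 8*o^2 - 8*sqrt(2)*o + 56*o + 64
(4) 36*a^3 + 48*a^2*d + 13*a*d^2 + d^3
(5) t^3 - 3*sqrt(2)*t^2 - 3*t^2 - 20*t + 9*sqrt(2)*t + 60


(1) = l^2 + 9*l + 14
(2) = (-8*n + u)*(-5*n + u)*(u - 1)
(3) = (o - 8)*(o - 4*sqrt(2))*(sqrt(2)*o + sqrt(2))
(4) = (a + d)*(6*a + d)^2
(5) = (t - 3)*(t - 5*sqrt(2))*(t + 2*sqrt(2))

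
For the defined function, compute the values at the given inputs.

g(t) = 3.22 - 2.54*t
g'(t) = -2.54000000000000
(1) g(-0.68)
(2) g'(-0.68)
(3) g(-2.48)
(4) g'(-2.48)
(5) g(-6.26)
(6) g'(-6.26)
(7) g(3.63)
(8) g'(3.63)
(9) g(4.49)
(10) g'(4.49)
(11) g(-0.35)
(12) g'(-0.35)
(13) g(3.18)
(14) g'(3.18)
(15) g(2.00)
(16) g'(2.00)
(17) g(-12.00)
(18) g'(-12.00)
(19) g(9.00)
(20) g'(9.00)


(1) = 4.95
(2) = -2.54
(3) = 9.52
(4) = -2.54
(5) = 19.12
(6) = -2.54
(7) = -6.00
(8) = -2.54
(9) = -8.18
(10) = -2.54
(11) = 4.11
(12) = -2.54
(13) = -4.86
(14) = -2.54
(15) = -1.86
(16) = -2.54
(17) = 33.70
(18) = -2.54
(19) = -19.64
(20) = -2.54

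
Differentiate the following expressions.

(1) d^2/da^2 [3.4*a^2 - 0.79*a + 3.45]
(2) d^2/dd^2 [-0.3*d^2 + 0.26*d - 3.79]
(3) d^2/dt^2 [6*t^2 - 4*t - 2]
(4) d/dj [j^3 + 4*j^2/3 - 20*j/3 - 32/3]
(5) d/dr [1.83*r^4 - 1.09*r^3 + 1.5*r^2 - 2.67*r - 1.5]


(1) = 6.80000000000000
(2) = -0.600000000000000
(3) = 12
(4) = 3*j^2 + 8*j/3 - 20/3
(5) = 7.32*r^3 - 3.27*r^2 + 3.0*r - 2.67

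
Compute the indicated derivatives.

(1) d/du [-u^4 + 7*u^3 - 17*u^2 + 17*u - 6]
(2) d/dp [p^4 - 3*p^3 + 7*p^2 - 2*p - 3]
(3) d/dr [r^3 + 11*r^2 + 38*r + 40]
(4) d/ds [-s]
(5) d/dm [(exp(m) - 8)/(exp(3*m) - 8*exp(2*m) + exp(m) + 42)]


(1) = -4*u^3 + 21*u^2 - 34*u + 17
(2) = 4*p^3 - 9*p^2 + 14*p - 2
(3) = 3*r^2 + 22*r + 38
(4) = -1
(5) = (-(exp(m) - 8)*(3*exp(2*m) - 16*exp(m) + 1) + exp(3*m) - 8*exp(2*m) + exp(m) + 42)*exp(m)/(exp(3*m) - 8*exp(2*m) + exp(m) + 42)^2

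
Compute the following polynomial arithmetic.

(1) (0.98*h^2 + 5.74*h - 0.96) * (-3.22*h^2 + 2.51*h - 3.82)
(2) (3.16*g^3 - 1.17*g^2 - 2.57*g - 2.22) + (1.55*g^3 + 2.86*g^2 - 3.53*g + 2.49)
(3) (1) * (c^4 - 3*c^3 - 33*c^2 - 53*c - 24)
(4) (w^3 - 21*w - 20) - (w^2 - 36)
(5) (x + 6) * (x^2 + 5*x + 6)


(1) = -3.1556*h^4 - 16.023*h^3 + 13.755*h^2 - 24.3364*h + 3.6672
(2) = 4.71*g^3 + 1.69*g^2 - 6.1*g + 0.27
(3) = c^4 - 3*c^3 - 33*c^2 - 53*c - 24
(4) = w^3 - w^2 - 21*w + 16
(5) = x^3 + 11*x^2 + 36*x + 36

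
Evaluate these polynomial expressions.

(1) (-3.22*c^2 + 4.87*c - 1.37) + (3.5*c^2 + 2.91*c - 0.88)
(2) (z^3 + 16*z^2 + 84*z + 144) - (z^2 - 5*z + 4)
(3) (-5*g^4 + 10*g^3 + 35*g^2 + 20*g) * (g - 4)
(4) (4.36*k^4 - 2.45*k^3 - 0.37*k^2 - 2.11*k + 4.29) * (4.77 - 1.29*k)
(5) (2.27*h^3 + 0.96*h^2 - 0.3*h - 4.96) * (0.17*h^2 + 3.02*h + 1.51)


(1) = 0.28*c^2 + 7.78*c - 2.25
(2) = z^3 + 15*z^2 + 89*z + 140
(3) = -5*g^5 + 30*g^4 - 5*g^3 - 120*g^2 - 80*g
(4) = -5.6244*k^5 + 23.9577*k^4 - 11.2092*k^3 + 0.957*k^2 - 15.5988*k + 20.4633
(5) = 0.3859*h^5 + 7.0186*h^4 + 6.2759*h^3 - 0.2996*h^2 - 15.4322*h - 7.4896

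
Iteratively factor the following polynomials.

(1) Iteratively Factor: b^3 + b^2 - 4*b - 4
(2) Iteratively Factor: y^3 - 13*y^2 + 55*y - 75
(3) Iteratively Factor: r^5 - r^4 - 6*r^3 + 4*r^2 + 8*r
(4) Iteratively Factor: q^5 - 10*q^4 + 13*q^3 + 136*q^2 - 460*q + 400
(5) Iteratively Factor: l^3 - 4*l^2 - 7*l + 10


(1) = (b + 2)*(b^2 - b - 2) = (b + 1)*(b + 2)*(b - 2)
(2) = (y - 5)*(y^2 - 8*y + 15) = (y - 5)^2*(y - 3)
(3) = (r)*(r^4 - r^3 - 6*r^2 + 4*r + 8) = r*(r - 2)*(r^3 + r^2 - 4*r - 4) = r*(r - 2)*(r + 1)*(r^2 - 4) = r*(r - 2)*(r + 1)*(r + 2)*(r - 2)
(4) = (q - 2)*(q^4 - 8*q^3 - 3*q^2 + 130*q - 200) = (q - 5)*(q - 2)*(q^3 - 3*q^2 - 18*q + 40) = (q - 5)^2*(q - 2)*(q^2 + 2*q - 8) = (q - 5)^2*(q - 2)^2*(q + 4)
(5) = (l - 1)*(l^2 - 3*l - 10) = (l - 5)*(l - 1)*(l + 2)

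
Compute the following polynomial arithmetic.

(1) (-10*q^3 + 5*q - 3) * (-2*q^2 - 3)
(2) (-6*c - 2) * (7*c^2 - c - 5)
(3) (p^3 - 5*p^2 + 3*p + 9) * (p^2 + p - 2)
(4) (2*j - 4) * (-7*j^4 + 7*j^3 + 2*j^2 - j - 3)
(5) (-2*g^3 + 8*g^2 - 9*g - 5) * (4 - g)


(1) = 20*q^5 + 20*q^3 + 6*q^2 - 15*q + 9
(2) = -42*c^3 - 8*c^2 + 32*c + 10
(3) = p^5 - 4*p^4 - 4*p^3 + 22*p^2 + 3*p - 18
(4) = -14*j^5 + 42*j^4 - 24*j^3 - 10*j^2 - 2*j + 12
(5) = 2*g^4 - 16*g^3 + 41*g^2 - 31*g - 20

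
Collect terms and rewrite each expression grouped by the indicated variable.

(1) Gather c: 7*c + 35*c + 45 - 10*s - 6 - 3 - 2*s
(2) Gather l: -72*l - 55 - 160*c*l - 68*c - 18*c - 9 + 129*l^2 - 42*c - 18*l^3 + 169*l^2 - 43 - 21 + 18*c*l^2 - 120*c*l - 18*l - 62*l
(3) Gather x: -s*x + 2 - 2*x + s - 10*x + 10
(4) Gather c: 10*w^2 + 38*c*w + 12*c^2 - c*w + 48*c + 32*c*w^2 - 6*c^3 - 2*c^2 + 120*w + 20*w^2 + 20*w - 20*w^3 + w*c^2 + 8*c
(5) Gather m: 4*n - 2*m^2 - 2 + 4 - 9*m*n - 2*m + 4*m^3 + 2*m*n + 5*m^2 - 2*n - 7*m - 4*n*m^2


(1) = 42*c - 12*s + 36
(2) = -128*c - 18*l^3 + l^2*(18*c + 298) + l*(-280*c - 152) - 128
(3) = s + x*(-s - 12) + 12
(4) = -6*c^3 + c^2*(w + 10) + c*(32*w^2 + 37*w + 56) - 20*w^3 + 30*w^2 + 140*w
(5) = 4*m^3 + m^2*(3 - 4*n) + m*(-7*n - 9) + 2*n + 2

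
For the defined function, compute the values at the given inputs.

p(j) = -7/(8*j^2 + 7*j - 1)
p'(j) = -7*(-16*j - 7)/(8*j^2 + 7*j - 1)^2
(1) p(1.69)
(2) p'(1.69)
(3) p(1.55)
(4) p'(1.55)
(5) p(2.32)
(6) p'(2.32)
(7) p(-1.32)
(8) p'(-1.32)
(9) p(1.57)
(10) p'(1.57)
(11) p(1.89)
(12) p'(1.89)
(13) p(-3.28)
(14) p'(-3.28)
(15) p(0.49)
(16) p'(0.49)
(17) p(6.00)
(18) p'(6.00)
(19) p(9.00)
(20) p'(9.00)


(1) = -0.21
(2) = 0.21
(3) = -0.24
(4) = 0.26
(5) = -0.12
(6) = 0.09
(7) = -1.89
(8) = -7.22
(9) = -0.24
(10) = 0.25
(11) = -0.17
(12) = 0.16
(13) = -0.11
(14) = -0.08
(15) = -1.61
(16) = 5.49
(17) = -0.02
(18) = 0.01
(19) = -0.01
(20) = 0.00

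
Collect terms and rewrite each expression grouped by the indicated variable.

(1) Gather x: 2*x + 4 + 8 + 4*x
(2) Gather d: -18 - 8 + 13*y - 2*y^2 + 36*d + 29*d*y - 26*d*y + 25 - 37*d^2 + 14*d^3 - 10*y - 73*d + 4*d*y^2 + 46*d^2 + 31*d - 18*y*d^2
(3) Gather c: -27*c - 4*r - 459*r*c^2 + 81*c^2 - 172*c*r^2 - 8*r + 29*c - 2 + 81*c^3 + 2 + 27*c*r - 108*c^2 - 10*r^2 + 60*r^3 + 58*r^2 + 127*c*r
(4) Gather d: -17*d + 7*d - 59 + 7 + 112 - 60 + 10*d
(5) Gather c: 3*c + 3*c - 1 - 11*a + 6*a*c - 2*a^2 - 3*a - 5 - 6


(1) = 6*x + 12
(2) = 14*d^3 + d^2*(9 - 18*y) + d*(4*y^2 + 3*y - 6) - 2*y^2 + 3*y - 1
(3) = 81*c^3 + c^2*(-459*r - 27) + c*(-172*r^2 + 154*r + 2) + 60*r^3 + 48*r^2 - 12*r
(4) = 0
(5) = -2*a^2 - 14*a + c*(6*a + 6) - 12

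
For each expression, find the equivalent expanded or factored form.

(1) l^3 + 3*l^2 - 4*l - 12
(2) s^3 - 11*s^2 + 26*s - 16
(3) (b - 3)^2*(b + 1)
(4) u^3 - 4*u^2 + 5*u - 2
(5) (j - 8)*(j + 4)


(1) = (l - 2)*(l + 2)*(l + 3)
(2) = (s - 8)*(s - 2)*(s - 1)
(3) = b^3 - 5*b^2 + 3*b + 9
(4) = (u - 2)*(u - 1)^2
(5) = j^2 - 4*j - 32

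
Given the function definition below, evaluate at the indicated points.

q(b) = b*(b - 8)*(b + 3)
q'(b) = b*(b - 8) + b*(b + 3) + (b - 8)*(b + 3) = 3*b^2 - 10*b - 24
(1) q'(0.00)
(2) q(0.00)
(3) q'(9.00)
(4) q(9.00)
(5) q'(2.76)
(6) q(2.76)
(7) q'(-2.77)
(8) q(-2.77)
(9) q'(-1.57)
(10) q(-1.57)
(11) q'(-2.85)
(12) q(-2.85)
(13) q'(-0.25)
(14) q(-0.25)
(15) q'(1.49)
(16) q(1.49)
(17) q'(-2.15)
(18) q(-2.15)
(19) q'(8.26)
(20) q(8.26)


(1) = -24.00
(2) = 0.00
(3) = 129.00
(4) = 108.00
(5) = -28.75
(6) = -83.30
(7) = 26.72
(8) = 6.86
(9) = -0.91
(10) = 21.49
(11) = 28.87
(12) = 4.64
(13) = -21.31
(14) = 5.67
(15) = -32.24
(16) = -43.55
(17) = 11.37
(18) = 18.55
(19) = 98.08
(20) = 24.18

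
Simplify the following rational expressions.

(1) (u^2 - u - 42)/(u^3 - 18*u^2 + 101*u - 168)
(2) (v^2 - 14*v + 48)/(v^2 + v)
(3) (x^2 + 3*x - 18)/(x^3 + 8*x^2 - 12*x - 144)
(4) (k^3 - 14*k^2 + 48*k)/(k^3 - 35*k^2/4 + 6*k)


(1) = (u + 6)/(u^2 - 11*u + 24)
(2) = (v^2 - 14*v + 48)/(v^2 + v)
(3) = (x - 3)/(x^2 + 2*x - 24)
(4) = (4*k - 24)/(4*k - 3)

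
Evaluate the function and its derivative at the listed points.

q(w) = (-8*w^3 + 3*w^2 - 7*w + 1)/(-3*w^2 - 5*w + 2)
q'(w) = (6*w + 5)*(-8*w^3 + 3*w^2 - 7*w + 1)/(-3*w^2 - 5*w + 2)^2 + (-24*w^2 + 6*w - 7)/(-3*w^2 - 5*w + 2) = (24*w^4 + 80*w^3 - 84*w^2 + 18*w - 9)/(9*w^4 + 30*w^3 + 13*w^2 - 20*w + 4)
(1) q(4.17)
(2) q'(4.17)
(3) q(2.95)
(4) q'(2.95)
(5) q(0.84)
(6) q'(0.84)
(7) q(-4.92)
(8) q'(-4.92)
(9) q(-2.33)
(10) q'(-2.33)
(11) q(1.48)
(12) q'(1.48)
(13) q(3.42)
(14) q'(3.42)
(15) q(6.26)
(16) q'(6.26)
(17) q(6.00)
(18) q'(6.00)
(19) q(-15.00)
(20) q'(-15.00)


(1) = 7.83
(2) = 2.31
(3) = 5.12
(4) = 2.11
(5) = 1.74
(6) = 0.33
(7) = -23.05
(8) = 1.14
(9) = -51.12
(10) = -116.74
(11) = 2.40
(12) = 1.45
(13) = 6.13
(14) = 2.20
(15) = 12.85
(16) = 2.47
(17) = 12.21
(18) = 2.46
(19) = -46.46
(20) = 2.59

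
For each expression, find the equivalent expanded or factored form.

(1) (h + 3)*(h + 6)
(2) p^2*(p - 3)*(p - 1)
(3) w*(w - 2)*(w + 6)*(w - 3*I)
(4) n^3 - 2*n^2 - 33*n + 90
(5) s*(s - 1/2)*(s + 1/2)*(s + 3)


(1) = h^2 + 9*h + 18
(2) = p^4 - 4*p^3 + 3*p^2
(3) = w^4 + 4*w^3 - 3*I*w^3 - 12*w^2 - 12*I*w^2 + 36*I*w
(4) = (n - 5)*(n - 3)*(n + 6)
(5) = s^4 + 3*s^3 - s^2/4 - 3*s/4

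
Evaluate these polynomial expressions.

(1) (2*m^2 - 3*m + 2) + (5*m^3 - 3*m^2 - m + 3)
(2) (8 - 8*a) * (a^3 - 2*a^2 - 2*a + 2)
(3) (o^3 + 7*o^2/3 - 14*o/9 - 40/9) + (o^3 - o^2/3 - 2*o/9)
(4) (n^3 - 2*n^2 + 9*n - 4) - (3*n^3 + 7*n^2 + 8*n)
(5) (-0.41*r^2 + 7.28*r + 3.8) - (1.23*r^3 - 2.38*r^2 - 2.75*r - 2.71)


(1) = 5*m^3 - m^2 - 4*m + 5
(2) = -8*a^4 + 24*a^3 - 32*a + 16
(3) = 2*o^3 + 2*o^2 - 16*o/9 - 40/9
(4) = -2*n^3 - 9*n^2 + n - 4
(5) = -1.23*r^3 + 1.97*r^2 + 10.03*r + 6.51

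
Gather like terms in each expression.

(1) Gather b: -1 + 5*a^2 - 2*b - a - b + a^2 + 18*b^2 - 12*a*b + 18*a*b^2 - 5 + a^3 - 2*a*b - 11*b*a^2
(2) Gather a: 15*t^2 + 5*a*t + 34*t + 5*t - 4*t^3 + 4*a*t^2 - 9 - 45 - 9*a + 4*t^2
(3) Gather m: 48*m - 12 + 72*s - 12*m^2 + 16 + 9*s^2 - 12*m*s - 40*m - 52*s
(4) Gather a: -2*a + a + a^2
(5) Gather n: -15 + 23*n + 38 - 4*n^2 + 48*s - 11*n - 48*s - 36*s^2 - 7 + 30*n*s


(1) = a^3 + 6*a^2 - a + b^2*(18*a + 18) + b*(-11*a^2 - 14*a - 3) - 6
(2) = a*(4*t^2 + 5*t - 9) - 4*t^3 + 19*t^2 + 39*t - 54
(3) = -12*m^2 + m*(8 - 12*s) + 9*s^2 + 20*s + 4
(4) = a^2 - a
(5) = -4*n^2 + n*(30*s + 12) - 36*s^2 + 16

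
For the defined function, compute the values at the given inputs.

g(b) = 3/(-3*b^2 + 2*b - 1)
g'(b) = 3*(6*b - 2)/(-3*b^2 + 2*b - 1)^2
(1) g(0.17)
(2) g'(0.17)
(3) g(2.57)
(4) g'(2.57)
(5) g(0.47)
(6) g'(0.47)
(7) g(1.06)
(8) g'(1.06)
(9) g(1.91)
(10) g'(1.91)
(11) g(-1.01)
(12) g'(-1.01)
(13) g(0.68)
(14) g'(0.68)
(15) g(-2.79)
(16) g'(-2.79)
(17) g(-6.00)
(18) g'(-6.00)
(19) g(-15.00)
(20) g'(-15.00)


(1) = -4.02
(2) = -5.27
(3) = -0.19
(4) = 0.16
(5) = -4.15
(6) = 4.71
(7) = -1.33
(8) = 2.58
(9) = -0.37
(10) = 0.43
(11) = -0.49
(12) = -0.65
(13) = -2.92
(14) = 5.91
(15) = -0.10
(16) = -0.06
(17) = -0.02
(18) = -0.01
(19) = -0.00
(20) = -0.00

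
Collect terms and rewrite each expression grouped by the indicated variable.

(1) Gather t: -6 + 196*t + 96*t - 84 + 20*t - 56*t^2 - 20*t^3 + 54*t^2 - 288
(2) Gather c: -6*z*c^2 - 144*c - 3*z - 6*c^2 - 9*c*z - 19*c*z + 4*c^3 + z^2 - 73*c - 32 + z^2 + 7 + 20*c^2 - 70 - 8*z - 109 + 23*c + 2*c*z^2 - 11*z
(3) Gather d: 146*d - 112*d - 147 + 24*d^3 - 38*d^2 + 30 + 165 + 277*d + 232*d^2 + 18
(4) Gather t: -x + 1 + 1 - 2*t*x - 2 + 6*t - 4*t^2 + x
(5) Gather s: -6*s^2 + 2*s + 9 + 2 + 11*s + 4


(1) = -20*t^3 - 2*t^2 + 312*t - 378
(2) = 4*c^3 + c^2*(14 - 6*z) + c*(2*z^2 - 28*z - 194) + 2*z^2 - 22*z - 204
(3) = 24*d^3 + 194*d^2 + 311*d + 66
(4) = -4*t^2 + t*(6 - 2*x)
(5) = -6*s^2 + 13*s + 15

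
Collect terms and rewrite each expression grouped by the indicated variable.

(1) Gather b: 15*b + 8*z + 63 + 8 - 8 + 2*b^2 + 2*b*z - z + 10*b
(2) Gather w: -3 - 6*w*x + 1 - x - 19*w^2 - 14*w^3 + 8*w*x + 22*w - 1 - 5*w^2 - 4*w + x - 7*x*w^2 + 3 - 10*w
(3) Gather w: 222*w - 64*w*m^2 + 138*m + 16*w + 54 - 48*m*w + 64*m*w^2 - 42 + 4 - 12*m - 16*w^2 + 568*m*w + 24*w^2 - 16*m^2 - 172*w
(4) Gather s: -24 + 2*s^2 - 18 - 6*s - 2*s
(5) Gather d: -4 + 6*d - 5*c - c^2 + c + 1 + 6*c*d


(1) = 2*b^2 + b*(2*z + 25) + 7*z + 63
(2) = -14*w^3 + w^2*(-7*x - 24) + w*(2*x + 8)
(3) = -16*m^2 + 126*m + w^2*(64*m + 8) + w*(-64*m^2 + 520*m + 66) + 16
(4) = 2*s^2 - 8*s - 42
(5) = -c^2 - 4*c + d*(6*c + 6) - 3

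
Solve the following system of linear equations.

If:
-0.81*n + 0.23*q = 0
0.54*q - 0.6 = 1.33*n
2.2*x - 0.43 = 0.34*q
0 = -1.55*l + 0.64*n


Then:
l = 0.43
n = 1.05
q = 3.70
x = 0.77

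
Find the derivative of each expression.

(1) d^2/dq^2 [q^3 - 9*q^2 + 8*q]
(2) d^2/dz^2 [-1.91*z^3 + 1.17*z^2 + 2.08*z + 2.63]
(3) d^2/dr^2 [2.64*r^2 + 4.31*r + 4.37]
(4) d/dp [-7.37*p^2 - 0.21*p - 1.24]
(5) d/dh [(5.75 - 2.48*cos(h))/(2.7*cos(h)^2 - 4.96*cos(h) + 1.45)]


(1) = 6*q - 18
(2) = 2.34 - 11.46*z
(3) = 5.28000000000000
(4) = -14.74*p - 0.21
(5) = (-6.696*cos(h)^2 + 31.05*cos(h) - 24.924)*sin(h)/(7.29*cos(h)^4 - 26.784*cos(h)^3 + 32.4316*cos(h)^2 - 14.384*cos(h) + 2.1025)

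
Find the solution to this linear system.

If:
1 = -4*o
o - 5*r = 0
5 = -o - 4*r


Then:
No Solution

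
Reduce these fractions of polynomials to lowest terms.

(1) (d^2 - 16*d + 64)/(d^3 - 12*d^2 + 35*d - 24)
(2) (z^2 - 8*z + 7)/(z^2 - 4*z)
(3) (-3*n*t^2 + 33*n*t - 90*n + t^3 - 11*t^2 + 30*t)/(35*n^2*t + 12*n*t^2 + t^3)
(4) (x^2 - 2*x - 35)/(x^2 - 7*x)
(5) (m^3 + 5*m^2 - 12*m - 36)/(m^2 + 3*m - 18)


(1) = (d - 8)/(d^2 - 4*d + 3)
(2) = (z^2 - 8*z + 7)/(z^2 - 4*z)
(3) = (-3*n*t^2 + 33*n*t - 90*n + t^3 - 11*t^2 + 30*t)/(35*n^2*t + 12*n*t^2 + t^3)
(4) = (x + 5)/x
(5) = m + 2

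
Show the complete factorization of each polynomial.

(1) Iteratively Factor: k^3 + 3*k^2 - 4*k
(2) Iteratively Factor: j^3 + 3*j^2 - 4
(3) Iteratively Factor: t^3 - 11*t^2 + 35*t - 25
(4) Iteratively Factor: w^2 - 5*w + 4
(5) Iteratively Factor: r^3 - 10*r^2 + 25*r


(1) = (k - 1)*(k^2 + 4*k) = k*(k - 1)*(k + 4)
(2) = (j + 2)*(j^2 + j - 2) = (j + 2)^2*(j - 1)
(3) = (t - 5)*(t^2 - 6*t + 5) = (t - 5)*(t - 1)*(t - 5)
(4) = (w - 1)*(w - 4)
(5) = (r - 5)*(r^2 - 5*r) = r*(r - 5)*(r - 5)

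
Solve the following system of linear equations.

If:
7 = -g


Then:
g = -7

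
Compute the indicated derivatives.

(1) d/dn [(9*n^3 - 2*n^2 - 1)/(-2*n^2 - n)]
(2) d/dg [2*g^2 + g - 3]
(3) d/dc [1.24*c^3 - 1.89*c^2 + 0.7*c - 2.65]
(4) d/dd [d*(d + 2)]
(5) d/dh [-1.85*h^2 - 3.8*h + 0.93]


(1) = (-18*n^4 - 18*n^3 + 2*n^2 - 4*n - 1)/(n^2*(4*n^2 + 4*n + 1))
(2) = 4*g + 1
(3) = 3.72*c^2 - 3.78*c + 0.7
(4) = 2*d + 2
(5) = -3.7*h - 3.8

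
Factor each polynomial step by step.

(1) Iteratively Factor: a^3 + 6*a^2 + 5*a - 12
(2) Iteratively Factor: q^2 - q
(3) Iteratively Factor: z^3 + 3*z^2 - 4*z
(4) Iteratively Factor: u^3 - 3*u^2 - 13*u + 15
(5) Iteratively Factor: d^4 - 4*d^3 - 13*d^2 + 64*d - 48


(1) = (a + 3)*(a^2 + 3*a - 4) = (a + 3)*(a + 4)*(a - 1)
(2) = (q)*(q - 1)
(3) = (z - 1)*(z^2 + 4*z) = (z - 1)*(z + 4)*(z)
(4) = (u + 3)*(u^2 - 6*u + 5) = (u - 1)*(u + 3)*(u - 5)
(5) = (d - 3)*(d^3 - d^2 - 16*d + 16) = (d - 4)*(d - 3)*(d^2 + 3*d - 4) = (d - 4)*(d - 3)*(d - 1)*(d + 4)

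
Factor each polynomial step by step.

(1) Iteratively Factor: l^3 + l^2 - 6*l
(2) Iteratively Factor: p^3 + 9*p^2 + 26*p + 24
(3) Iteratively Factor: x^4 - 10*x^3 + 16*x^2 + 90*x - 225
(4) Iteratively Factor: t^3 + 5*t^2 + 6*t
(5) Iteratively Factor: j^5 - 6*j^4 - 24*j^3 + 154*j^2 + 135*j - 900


(1) = (l - 2)*(l^2 + 3*l) = (l - 2)*(l + 3)*(l)
(2) = (p + 4)*(p^2 + 5*p + 6) = (p + 2)*(p + 4)*(p + 3)
(3) = (x - 5)*(x^3 - 5*x^2 - 9*x + 45) = (x - 5)*(x + 3)*(x^2 - 8*x + 15) = (x - 5)*(x - 3)*(x + 3)*(x - 5)
(4) = (t + 2)*(t^2 + 3*t) = t*(t + 2)*(t + 3)
(5) = (j - 3)*(j^4 - 3*j^3 - 33*j^2 + 55*j + 300) = (j - 3)*(j + 4)*(j^3 - 7*j^2 - 5*j + 75) = (j - 3)*(j + 3)*(j + 4)*(j^2 - 10*j + 25) = (j - 5)*(j - 3)*(j + 3)*(j + 4)*(j - 5)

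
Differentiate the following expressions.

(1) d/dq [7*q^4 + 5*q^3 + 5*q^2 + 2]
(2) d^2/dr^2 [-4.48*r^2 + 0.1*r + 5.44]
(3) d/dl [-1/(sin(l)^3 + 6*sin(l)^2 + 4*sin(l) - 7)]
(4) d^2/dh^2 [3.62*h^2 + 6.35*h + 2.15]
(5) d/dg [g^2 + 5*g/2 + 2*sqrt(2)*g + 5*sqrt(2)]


(1) = q*(28*q^2 + 15*q + 10)
(2) = -8.96000000000000
(3) = (3*sin(l)^2 + 12*sin(l) + 4)*cos(l)/(sin(l)^3 + 6*sin(l)^2 + 4*sin(l) - 7)^2
(4) = 7.24000000000000
(5) = 2*g + 5/2 + 2*sqrt(2)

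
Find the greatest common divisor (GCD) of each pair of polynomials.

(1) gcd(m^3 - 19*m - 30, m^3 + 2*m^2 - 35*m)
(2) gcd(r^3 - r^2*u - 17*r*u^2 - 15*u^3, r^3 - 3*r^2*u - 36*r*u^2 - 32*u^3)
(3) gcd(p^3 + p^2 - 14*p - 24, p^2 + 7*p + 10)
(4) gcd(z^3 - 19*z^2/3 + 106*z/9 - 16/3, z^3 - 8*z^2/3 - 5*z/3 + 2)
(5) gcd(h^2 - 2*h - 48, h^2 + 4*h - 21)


(1) = gcd((m - 5)*(m + 2)*(m + 3), m*(m - 5)*(m + 7)) = m - 5
(2) = gcd((r - 5*u)*(r + u)*(r + 3*u), (r - 8*u)*(r + u)*(r + 4*u)) = r + u
(3) = p + 2
(4) = gcd((z - 3)*(z - 8/3)*(z - 2/3), (z - 3)*(z - 2/3)*(z + 1)) = z^2 - 11*z/3 + 2
(5) = gcd((h - 8)*(h + 6), (h - 3)*(h + 7)) = 1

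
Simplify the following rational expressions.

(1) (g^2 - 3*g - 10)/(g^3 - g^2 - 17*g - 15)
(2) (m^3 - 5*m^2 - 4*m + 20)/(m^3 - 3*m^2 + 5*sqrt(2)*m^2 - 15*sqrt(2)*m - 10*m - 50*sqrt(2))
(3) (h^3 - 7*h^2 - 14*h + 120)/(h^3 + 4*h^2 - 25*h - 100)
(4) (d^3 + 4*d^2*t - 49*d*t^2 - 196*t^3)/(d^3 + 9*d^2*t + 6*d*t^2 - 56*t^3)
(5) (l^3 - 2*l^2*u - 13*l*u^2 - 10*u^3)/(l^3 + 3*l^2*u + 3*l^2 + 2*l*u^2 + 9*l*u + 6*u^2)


(1) = (g + 2)/(g^2 + 4*g + 3)
(2) = (m - 2)/(m + 5*sqrt(2))
(3) = (h - 6)/(h + 5)
(4) = (-d + 7*t)/(-d + 2*t)
(5) = (l - 5*u)/(l + 3)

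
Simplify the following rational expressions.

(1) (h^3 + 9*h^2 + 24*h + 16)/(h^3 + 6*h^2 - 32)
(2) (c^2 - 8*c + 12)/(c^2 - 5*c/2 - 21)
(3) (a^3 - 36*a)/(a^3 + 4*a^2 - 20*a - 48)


(1) = (h + 1)/(h - 2)
(2) = (2*c - 4)/(2*c + 7)
(3) = (a^2 - 6*a)/(a^2 - 2*a - 8)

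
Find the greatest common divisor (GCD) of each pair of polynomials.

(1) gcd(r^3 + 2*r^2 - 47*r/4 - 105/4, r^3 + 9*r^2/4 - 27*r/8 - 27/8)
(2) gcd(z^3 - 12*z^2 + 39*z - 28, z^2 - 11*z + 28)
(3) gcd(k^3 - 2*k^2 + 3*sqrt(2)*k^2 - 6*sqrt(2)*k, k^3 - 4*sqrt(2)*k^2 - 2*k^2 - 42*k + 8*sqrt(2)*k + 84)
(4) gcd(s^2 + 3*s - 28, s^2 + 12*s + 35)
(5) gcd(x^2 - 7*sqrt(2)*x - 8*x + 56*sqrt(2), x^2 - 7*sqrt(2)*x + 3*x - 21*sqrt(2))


(1) = gcd((r - 7/2)*(r + 5/2)*(r + 3), (r - 3/2)*(r + 3/4)*(r + 3)) = r + 3
(2) = z^2 - 11*z + 28
(3) = gcd(k*(k - 2)*(k + 3*sqrt(2)), (k - 2)*(k - 7*sqrt(2))*(k + 3*sqrt(2))) = k^2 + k*(-2 + 3*sqrt(2)) - 6*sqrt(2)
(4) = s + 7
(5) = gcd((x - 8)*(x - 7*sqrt(2)), (x + 3)*(x - 7*sqrt(2))) = x - 7*sqrt(2)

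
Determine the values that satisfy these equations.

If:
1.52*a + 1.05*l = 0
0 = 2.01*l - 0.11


Then:
a = -0.04
l = 0.05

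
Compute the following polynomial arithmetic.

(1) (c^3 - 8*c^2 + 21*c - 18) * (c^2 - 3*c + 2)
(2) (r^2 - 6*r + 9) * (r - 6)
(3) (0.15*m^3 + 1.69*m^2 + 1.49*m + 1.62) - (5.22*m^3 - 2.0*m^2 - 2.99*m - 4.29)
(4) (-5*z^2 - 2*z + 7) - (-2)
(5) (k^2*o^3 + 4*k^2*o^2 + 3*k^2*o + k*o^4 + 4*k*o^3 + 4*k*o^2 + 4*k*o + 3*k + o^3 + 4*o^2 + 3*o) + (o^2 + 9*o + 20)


(1) = c^5 - 11*c^4 + 47*c^3 - 97*c^2 + 96*c - 36
(2) = r^3 - 12*r^2 + 45*r - 54
(3) = -5.07*m^3 + 3.69*m^2 + 4.48*m + 5.91
(4) = -5*z^2 - 2*z + 9
(5) = k^2*o^3 + 4*k^2*o^2 + 3*k^2*o + k*o^4 + 4*k*o^3 + 4*k*o^2 + 4*k*o + 3*k + o^3 + 5*o^2 + 12*o + 20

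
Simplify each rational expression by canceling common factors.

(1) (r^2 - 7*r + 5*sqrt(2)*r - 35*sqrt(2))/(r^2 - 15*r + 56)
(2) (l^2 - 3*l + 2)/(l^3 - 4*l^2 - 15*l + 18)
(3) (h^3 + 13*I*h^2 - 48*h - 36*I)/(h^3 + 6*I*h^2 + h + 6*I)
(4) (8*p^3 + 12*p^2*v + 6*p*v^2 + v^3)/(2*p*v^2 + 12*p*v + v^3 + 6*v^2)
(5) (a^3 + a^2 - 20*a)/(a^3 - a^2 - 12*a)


(1) = (r + 5*sqrt(2))/(r - 8)
(2) = (l - 2)/(l^2 - 3*l - 18)
(3) = (h + 6*I)/(h - I)
(4) = (4*p^2 + 4*p*v + v^2)/(v^2 + 6*v)
(5) = (a + 5)/(a + 3)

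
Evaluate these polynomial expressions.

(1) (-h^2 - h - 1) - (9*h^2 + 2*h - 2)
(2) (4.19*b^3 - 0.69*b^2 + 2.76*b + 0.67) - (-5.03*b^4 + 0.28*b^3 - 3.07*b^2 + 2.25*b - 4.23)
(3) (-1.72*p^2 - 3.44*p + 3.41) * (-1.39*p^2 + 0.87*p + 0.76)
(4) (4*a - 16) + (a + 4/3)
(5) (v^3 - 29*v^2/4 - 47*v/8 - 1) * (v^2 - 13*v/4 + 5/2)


(1) = -10*h^2 - 3*h + 1
(2) = 5.03*b^4 + 3.91*b^3 + 2.38*b^2 + 0.51*b + 4.9
(3) = 2.3908*p^4 + 3.2852*p^3 - 9.0399*p^2 + 0.3523*p + 2.5916
(4) = 5*a - 44/3
(5) = v^5 - 21*v^4/2 + 323*v^3/16 - v^2/32 - 183*v/16 - 5/2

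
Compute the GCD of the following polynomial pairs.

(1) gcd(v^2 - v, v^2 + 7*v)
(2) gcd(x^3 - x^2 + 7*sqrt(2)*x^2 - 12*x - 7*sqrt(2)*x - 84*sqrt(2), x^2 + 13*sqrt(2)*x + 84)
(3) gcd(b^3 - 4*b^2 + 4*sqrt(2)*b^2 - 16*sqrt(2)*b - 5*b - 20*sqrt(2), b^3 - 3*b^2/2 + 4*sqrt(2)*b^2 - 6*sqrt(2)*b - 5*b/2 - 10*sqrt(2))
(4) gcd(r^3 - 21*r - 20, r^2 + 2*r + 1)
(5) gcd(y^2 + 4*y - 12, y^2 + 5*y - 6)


(1) = v
(2) = x + 7*sqrt(2)
(3) = gcd((b - 5)*(b + 1)*(b + 4*sqrt(2)), (b - 5/2)*(b + 1)*(b + 4*sqrt(2))) = b^2 + b*(1 + 4*sqrt(2)) + 4*sqrt(2)
(4) = gcd((r - 5)*(r + 1)*(r + 4), (r + 1)^2) = r + 1
(5) = gcd((y - 2)*(y + 6), (y - 1)*(y + 6)) = y + 6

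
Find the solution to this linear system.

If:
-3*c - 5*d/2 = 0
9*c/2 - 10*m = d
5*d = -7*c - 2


Then:
c = -2
d = 12/5
m = -57/50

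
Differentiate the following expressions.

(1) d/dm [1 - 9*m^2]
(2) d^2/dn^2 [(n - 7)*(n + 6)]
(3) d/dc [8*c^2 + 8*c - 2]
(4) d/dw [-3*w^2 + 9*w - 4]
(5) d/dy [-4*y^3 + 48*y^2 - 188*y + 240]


(1) = -18*m
(2) = 2
(3) = 16*c + 8
(4) = 9 - 6*w
(5) = -12*y^2 + 96*y - 188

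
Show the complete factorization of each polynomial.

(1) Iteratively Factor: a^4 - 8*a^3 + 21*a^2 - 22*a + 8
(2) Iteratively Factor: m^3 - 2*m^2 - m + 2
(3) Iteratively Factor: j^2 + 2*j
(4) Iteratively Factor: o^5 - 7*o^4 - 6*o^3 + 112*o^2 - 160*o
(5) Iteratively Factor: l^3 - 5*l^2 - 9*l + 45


(1) = (a - 1)*(a^3 - 7*a^2 + 14*a - 8) = (a - 1)^2*(a^2 - 6*a + 8) = (a - 4)*(a - 1)^2*(a - 2)
(2) = (m + 1)*(m^2 - 3*m + 2) = (m - 1)*(m + 1)*(m - 2)
(3) = (j)*(j + 2)
(4) = (o - 4)*(o^4 - 3*o^3 - 18*o^2 + 40*o) = (o - 4)*(o - 2)*(o^3 - o^2 - 20*o) = (o - 4)*(o - 2)*(o + 4)*(o^2 - 5*o) = (o - 5)*(o - 4)*(o - 2)*(o + 4)*(o)
(5) = (l - 5)*(l^2 - 9) = (l - 5)*(l + 3)*(l - 3)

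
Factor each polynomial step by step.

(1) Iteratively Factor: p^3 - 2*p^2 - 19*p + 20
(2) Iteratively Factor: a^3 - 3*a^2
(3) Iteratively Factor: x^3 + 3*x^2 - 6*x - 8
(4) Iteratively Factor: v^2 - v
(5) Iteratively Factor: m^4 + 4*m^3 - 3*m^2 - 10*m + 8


(1) = (p + 4)*(p^2 - 6*p + 5) = (p - 5)*(p + 4)*(p - 1)
(2) = (a)*(a^2 - 3*a) = a*(a - 3)*(a)
(3) = (x + 4)*(x^2 - x - 2) = (x - 2)*(x + 4)*(x + 1)
(4) = (v)*(v - 1)
(5) = (m + 2)*(m^3 + 2*m^2 - 7*m + 4) = (m - 1)*(m + 2)*(m^2 + 3*m - 4) = (m - 1)^2*(m + 2)*(m + 4)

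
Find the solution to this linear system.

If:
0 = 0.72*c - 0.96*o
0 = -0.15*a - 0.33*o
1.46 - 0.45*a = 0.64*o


Then:
a = 9.18
c = -5.56
o = -4.17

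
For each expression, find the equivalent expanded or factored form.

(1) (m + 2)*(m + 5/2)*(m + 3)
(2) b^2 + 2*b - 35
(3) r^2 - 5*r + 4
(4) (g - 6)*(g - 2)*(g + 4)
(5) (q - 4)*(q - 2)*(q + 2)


(1) = m^3 + 15*m^2/2 + 37*m/2 + 15
(2) = (b - 5)*(b + 7)
(3) = (r - 4)*(r - 1)
(4) = g^3 - 4*g^2 - 20*g + 48
(5) = q^3 - 4*q^2 - 4*q + 16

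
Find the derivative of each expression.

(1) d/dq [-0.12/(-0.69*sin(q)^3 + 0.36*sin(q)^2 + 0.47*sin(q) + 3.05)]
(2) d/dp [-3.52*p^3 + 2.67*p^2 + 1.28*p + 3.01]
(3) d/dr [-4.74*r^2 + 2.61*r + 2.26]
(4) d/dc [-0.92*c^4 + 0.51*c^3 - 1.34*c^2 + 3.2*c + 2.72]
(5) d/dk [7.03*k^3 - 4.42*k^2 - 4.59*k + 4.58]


(1) = (-0.2484*sin(q)^2 + 0.0864*sin(q) + 0.0564)*cos(q)/(-0.69*sin(q)^3 + 0.36*sin(q)^2 + 0.47*sin(q) + 3.05)^2
(2) = -10.56*p^2 + 5.34*p + 1.28
(3) = 2.61 - 9.48*r
(4) = -3.68*c^3 + 1.53*c^2 - 2.68*c + 3.2
(5) = 21.09*k^2 - 8.84*k - 4.59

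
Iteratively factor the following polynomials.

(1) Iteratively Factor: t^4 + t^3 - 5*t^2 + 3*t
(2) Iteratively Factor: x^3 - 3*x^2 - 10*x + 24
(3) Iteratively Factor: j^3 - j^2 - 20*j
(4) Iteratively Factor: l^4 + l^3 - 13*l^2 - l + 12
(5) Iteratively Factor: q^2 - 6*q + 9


(1) = (t)*(t^3 + t^2 - 5*t + 3) = t*(t - 1)*(t^2 + 2*t - 3) = t*(t - 1)^2*(t + 3)
(2) = (x - 4)*(x^2 + x - 6) = (x - 4)*(x - 2)*(x + 3)
(3) = (j)*(j^2 - j - 20) = j*(j - 5)*(j + 4)
(4) = (l - 3)*(l^3 + 4*l^2 - l - 4) = (l - 3)*(l + 4)*(l^2 - 1) = (l - 3)*(l + 1)*(l + 4)*(l - 1)
(5) = (q - 3)*(q - 3)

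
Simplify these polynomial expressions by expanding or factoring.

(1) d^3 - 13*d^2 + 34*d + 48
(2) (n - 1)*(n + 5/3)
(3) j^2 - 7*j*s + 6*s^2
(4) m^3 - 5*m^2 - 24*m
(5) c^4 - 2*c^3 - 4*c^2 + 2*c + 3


(1) = (d - 8)*(d - 6)*(d + 1)
(2) = n^2 + 2*n/3 - 5/3
(3) = (j - 6*s)*(j - s)
(4) = m*(m - 8)*(m + 3)
(5) = (c - 3)*(c - 1)*(c + 1)^2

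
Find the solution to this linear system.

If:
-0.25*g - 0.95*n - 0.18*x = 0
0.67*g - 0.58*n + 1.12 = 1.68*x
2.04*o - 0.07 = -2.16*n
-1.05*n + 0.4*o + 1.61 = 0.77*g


Then:
g = 7.73
n = -2.94
o = 3.14
x = 4.76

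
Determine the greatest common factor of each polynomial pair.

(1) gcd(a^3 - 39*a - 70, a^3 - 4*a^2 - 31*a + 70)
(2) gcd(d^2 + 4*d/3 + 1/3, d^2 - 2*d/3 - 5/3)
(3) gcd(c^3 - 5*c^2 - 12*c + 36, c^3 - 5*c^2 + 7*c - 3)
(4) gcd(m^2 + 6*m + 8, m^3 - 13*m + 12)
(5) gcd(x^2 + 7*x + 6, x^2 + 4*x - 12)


(1) = a^2 - 2*a - 35
(2) = gcd((d + 1/3)*(d + 1), (d - 5/3)*(d + 1)) = d + 1
(3) = 1
(4) = m + 4
(5) = x + 6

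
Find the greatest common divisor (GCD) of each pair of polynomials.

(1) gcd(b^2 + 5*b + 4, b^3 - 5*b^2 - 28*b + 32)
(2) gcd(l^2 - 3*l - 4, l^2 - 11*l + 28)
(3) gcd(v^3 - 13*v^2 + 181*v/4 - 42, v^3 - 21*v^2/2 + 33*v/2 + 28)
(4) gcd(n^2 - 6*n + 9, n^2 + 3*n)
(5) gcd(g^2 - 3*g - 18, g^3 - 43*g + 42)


(1) = b + 4
(2) = l - 4
(3) = v^2 - 23*v/2 + 28
(4) = gcd((n - 3)^2, n*(n + 3)) = 1
(5) = g - 6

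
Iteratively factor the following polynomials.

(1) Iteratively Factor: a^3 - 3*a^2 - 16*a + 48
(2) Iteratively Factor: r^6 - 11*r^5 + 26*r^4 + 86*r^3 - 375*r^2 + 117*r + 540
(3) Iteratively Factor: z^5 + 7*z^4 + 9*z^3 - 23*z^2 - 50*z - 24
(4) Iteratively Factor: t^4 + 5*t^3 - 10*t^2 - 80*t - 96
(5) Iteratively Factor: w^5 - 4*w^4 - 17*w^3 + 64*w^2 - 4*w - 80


(1) = (a - 3)*(a^2 - 16) = (a - 4)*(a - 3)*(a + 4)
(2) = (r - 3)*(r^5 - 8*r^4 + 2*r^3 + 92*r^2 - 99*r - 180) = (r - 4)*(r - 3)*(r^4 - 4*r^3 - 14*r^2 + 36*r + 45) = (r - 4)*(r - 3)*(r + 3)*(r^3 - 7*r^2 + 7*r + 15) = (r - 4)*(r - 3)*(r + 1)*(r + 3)*(r^2 - 8*r + 15) = (r - 5)*(r - 4)*(r - 3)*(r + 1)*(r + 3)*(r - 3)
(3) = (z + 3)*(z^4 + 4*z^3 - 3*z^2 - 14*z - 8) = (z + 3)*(z + 4)*(z^3 - 3*z - 2) = (z + 1)*(z + 3)*(z + 4)*(z^2 - z - 2) = (z + 1)^2*(z + 3)*(z + 4)*(z - 2)
(4) = (t + 3)*(t^3 + 2*t^2 - 16*t - 32) = (t - 4)*(t + 3)*(t^2 + 6*t + 8) = (t - 4)*(t + 3)*(t + 4)*(t + 2)
(5) = (w - 2)*(w^4 - 2*w^3 - 21*w^2 + 22*w + 40) = (w - 2)*(w + 1)*(w^3 - 3*w^2 - 18*w + 40) = (w - 2)*(w + 1)*(w + 4)*(w^2 - 7*w + 10) = (w - 2)^2*(w + 1)*(w + 4)*(w - 5)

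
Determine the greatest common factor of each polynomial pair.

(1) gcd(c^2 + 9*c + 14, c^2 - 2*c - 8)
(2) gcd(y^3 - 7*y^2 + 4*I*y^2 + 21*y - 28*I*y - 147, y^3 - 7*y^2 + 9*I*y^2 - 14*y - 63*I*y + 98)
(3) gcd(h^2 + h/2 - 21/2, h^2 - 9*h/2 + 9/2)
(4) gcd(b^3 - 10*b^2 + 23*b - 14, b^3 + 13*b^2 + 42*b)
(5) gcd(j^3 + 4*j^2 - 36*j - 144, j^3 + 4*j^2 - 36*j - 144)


(1) = c + 2
(2) = y^2 + y*(-7 + 7*I) - 49*I
(3) = h - 3
(4) = 1
(5) = gcd((j - 6)*(j + 4)*(j + 6), (j - 6)*(j + 4)*(j + 6)) = j^3 + 4*j^2 - 36*j - 144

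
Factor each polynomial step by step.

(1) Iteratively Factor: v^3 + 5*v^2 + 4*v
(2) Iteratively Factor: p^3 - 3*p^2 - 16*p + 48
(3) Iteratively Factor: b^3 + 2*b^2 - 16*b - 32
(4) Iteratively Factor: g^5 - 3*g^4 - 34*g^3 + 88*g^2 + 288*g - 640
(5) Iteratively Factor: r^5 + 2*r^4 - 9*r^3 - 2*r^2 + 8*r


(1) = (v + 1)*(v^2 + 4*v) = v*(v + 1)*(v + 4)
(2) = (p - 3)*(p^2 - 16) = (p - 3)*(p + 4)*(p - 4)
(3) = (b - 4)*(b^2 + 6*b + 8) = (b - 4)*(b + 4)*(b + 2)
(4) = (g - 5)*(g^4 + 2*g^3 - 24*g^2 - 32*g + 128) = (g - 5)*(g - 2)*(g^3 + 4*g^2 - 16*g - 64) = (g - 5)*(g - 2)*(g + 4)*(g^2 - 16) = (g - 5)*(g - 2)*(g + 4)^2*(g - 4)
(5) = (r - 2)*(r^4 + 4*r^3 - r^2 - 4*r) = r*(r - 2)*(r^3 + 4*r^2 - r - 4) = r*(r - 2)*(r - 1)*(r^2 + 5*r + 4) = r*(r - 2)*(r - 1)*(r + 4)*(r + 1)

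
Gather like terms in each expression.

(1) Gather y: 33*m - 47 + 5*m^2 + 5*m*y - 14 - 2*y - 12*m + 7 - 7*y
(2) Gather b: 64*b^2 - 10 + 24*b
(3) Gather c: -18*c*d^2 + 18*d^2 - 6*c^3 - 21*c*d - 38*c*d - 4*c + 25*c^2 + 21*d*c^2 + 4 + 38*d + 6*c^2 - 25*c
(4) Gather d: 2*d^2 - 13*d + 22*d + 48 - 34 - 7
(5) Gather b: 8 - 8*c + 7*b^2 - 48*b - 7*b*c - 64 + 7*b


(1) = 5*m^2 + 21*m + y*(5*m - 9) - 54
(2) = 64*b^2 + 24*b - 10
(3) = -6*c^3 + c^2*(21*d + 31) + c*(-18*d^2 - 59*d - 29) + 18*d^2 + 38*d + 4
(4) = 2*d^2 + 9*d + 7
(5) = 7*b^2 + b*(-7*c - 41) - 8*c - 56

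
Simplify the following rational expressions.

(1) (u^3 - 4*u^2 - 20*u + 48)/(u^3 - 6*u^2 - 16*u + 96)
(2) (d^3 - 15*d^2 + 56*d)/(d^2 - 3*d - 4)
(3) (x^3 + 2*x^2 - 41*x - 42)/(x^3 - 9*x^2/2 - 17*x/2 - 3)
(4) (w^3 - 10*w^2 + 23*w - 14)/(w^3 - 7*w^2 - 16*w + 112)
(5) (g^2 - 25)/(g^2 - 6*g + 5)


(1) = (u - 2)/(u - 4)
(2) = (d^3 - 15*d^2 + 56*d)/(d^2 - 3*d - 4)
(3) = (2*x + 14)/(2*x + 1)
(4) = (w^2 - 3*w + 2)/(w^2 - 16)
(5) = (g + 5)/(g - 1)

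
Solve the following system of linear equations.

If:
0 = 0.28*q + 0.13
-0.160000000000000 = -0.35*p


Then:
p = 0.46
q = -0.46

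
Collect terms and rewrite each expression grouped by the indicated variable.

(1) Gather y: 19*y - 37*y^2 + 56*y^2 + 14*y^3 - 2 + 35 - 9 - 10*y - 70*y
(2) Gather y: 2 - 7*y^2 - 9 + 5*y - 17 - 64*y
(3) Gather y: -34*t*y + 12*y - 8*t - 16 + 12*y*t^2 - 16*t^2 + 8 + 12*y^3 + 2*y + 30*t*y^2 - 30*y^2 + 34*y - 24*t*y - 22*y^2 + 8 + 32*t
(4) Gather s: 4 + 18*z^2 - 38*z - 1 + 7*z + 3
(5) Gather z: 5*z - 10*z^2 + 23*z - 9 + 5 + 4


(1) = 14*y^3 + 19*y^2 - 61*y + 24
(2) = -7*y^2 - 59*y - 24
(3) = -16*t^2 + 24*t + 12*y^3 + y^2*(30*t - 52) + y*(12*t^2 - 58*t + 48)
(4) = 18*z^2 - 31*z + 6
(5) = -10*z^2 + 28*z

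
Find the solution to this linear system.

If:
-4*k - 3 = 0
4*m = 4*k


Then:
k = -3/4
m = -3/4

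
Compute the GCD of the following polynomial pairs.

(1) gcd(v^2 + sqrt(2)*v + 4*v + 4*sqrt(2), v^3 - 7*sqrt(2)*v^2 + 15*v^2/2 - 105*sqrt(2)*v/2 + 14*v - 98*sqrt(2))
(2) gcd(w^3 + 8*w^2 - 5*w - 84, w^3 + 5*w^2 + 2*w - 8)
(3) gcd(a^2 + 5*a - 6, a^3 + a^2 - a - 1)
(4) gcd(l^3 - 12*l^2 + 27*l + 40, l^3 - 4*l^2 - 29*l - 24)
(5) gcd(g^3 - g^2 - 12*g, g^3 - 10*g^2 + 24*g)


(1) = gcd((v + 4)*(v + sqrt(2)), (v + 7/2)*(v + 4)*(v - 7*sqrt(2))) = v + 4
(2) = gcd((w - 3)*(w + 4)*(w + 7), (w - 1)*(w + 2)*(w + 4)) = w + 4
(3) = gcd((a - 1)*(a + 6), (a - 1)*(a + 1)^2) = a - 1
(4) = gcd((l - 8)*(l - 5)*(l + 1), (l - 8)*(l + 1)*(l + 3)) = l^2 - 7*l - 8
(5) = g^2 - 4*g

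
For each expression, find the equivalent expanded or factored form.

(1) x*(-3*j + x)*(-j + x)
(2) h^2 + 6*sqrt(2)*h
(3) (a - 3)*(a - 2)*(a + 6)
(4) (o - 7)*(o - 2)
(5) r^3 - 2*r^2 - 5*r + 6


(1) = 3*j^2*x - 4*j*x^2 + x^3
(2) = h*(h + 6*sqrt(2))
(3) = a^3 + a^2 - 24*a + 36
(4) = o^2 - 9*o + 14
(5) = (r - 3)*(r - 1)*(r + 2)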